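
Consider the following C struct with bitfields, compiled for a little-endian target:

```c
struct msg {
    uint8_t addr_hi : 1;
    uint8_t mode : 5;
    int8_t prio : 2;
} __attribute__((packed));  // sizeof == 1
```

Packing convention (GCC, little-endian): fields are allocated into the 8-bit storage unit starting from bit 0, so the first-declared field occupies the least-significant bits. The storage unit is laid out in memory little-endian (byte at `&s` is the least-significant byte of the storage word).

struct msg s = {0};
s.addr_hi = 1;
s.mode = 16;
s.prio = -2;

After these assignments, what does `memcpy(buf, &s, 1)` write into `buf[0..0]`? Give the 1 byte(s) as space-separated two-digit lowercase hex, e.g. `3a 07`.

a1

[0+:1] addr_hi=1 & 0x1 = 0x1; word=0x01
[1+:5] mode=16 & 0x1f = 0x10; word=0x21
[6+:2] prio=-2 & 0x3 = 0x2; word=0xa1
word = 0xa1 → little-endian bytes:
  [0]=0xa1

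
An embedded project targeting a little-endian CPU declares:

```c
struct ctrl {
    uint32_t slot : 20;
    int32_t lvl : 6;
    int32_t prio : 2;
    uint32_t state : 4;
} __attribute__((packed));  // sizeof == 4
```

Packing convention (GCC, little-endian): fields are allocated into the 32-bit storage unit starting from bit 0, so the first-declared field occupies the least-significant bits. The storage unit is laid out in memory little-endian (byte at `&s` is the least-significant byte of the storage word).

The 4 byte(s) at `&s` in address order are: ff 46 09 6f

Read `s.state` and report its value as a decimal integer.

6

[0]=0xff [1]=0x46 [2]=0x09 [3]=0x6f (little-endian) → word 0x6f0946ff
slot [0+:20] = (word>>0) & 0xfffff = 607999
lvl [20+:6] = (word>>20) & 0x3f = 48
prio [26+:2] = (word>>26) & 0x3 = 3
state [28+:4] = (word>>28) & 0xf = 6  ←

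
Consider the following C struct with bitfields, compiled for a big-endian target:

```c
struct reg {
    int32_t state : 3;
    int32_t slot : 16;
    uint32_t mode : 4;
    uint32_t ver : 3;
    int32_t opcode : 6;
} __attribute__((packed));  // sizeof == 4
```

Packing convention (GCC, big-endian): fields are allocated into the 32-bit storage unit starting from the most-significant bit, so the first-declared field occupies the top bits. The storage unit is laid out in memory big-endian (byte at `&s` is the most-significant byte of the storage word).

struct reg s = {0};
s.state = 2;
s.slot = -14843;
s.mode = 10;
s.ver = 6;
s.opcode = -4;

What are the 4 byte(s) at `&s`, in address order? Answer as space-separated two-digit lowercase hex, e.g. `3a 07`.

58 c0 b5 bc

state:3 = 2 → 0x2 << 29 → word 0x40000000
slot:16 = -14843 → 0xc605 << 13 → word 0x58c0a000
mode:4 = 10 → 0xa << 9 → word 0x58c0b400
ver:3 = 6 → 0x6 << 6 → word 0x58c0b580
opcode:6 = -4 → 0x3c << 0 → word 0x58c0b5bc
word = 0x58c0b5bc → big-endian bytes:
  [0]=0x58  [1]=0xc0  [2]=0xb5  [3]=0xbc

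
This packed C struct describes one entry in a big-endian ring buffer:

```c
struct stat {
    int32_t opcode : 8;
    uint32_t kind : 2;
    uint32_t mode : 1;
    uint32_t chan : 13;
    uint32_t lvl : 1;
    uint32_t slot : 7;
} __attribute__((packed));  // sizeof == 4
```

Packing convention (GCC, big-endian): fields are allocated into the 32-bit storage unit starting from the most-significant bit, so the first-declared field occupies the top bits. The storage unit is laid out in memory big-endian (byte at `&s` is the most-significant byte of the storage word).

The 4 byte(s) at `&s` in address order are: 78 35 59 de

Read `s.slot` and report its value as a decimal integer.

[0]=0x78 [1]=0x35 [2]=0x59 [3]=0xde (big-endian) → word 0x783559de
opcode:8 @ bit 24 → (0x783559de>>24)&0xff = 0x78
kind:2 @ bit 22 → (0x783559de>>22)&0x3 = 0x0
mode:1 @ bit 21 → (0x783559de>>21)&0x1 = 0x1
chan:13 @ bit 8 → (0x783559de>>8)&0x1fff = 0x1559
lvl:1 @ bit 7 → (0x783559de>>7)&0x1 = 0x1
slot:7 @ bit 0 → (0x783559de>>0)&0x7f = 0x5e  ←

94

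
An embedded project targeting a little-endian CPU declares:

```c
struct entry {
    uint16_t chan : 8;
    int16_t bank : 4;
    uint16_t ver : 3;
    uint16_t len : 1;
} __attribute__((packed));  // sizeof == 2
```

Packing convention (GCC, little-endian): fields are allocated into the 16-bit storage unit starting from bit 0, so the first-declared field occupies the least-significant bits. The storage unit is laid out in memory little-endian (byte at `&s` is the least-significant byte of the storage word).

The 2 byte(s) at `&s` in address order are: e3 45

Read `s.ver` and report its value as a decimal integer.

[0]=0xe3 [1]=0x45 (little-endian) → word 0x45e3
chan:8 @ bit 0 → (0x45e3>>0)&0xff = 0xe3
bank:4 @ bit 8 → (0x45e3>>8)&0xf = 0x5
ver:3 @ bit 12 → (0x45e3>>12)&0x7 = 0x4  ←
len:1 @ bit 15 → (0x45e3>>15)&0x1 = 0x0

4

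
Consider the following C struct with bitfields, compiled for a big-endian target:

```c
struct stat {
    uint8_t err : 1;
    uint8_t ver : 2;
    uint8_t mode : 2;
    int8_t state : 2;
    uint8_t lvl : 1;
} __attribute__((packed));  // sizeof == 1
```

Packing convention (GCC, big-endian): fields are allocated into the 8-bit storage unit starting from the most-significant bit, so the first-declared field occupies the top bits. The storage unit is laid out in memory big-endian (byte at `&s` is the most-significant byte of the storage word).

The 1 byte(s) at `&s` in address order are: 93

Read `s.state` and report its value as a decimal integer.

[0]=0x93 (big-endian) → word 0x93
err:1 @ bit 7 → (0x93>>7)&0x1 = 0x1
ver:2 @ bit 5 → (0x93>>5)&0x3 = 0x0
mode:2 @ bit 3 → (0x93>>3)&0x3 = 0x2
state:2 @ bit 1 → (0x93>>1)&0x3 = 0x1  ←
lvl:1 @ bit 0 → (0x93>>0)&0x1 = 0x1
state signed 2b, MSB=0: value = 1

1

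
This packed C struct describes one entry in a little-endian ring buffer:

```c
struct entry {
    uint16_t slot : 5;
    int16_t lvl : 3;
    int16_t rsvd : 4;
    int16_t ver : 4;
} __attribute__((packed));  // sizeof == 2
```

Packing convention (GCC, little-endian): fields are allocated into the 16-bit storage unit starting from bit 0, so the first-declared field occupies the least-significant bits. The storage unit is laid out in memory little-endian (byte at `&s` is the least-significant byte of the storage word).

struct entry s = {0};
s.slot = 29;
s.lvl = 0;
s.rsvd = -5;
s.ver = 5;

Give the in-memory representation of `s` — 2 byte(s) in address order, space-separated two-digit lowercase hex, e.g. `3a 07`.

1d 5b

[0+:5] slot=29 & 0x1f = 0x1d; word=0x001d
[5+:3] lvl=0 & 0x7 = 0x0; word=0x001d
[8+:4] rsvd=-5 & 0xf = 0xb; word=0x0b1d
[12+:4] ver=5 & 0xf = 0x5; word=0x5b1d
word = 0x5b1d → little-endian bytes:
  [0]=0x1d  [1]=0x5b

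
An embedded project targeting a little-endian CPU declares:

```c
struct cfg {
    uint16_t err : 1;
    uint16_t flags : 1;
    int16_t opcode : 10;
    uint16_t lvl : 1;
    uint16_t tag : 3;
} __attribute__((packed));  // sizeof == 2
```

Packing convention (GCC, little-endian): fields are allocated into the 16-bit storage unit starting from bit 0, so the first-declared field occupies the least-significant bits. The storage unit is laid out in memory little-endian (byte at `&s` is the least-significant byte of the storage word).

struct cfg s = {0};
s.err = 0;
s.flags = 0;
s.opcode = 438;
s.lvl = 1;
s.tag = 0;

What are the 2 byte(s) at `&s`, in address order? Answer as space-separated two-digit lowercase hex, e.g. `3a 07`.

err (1b) val=0 bits=0x0 at bit 0: 0x0000
flags (1b) val=0 bits=0x0 at bit 1: 0x0000
opcode (10b) val=438 bits=0x1b6 at bit 2: 0x06d8
lvl (1b) val=1 bits=0x1 at bit 12: 0x16d8
tag (3b) val=0 bits=0x0 at bit 13: 0x16d8
word = 0x16d8 → little-endian bytes:
  [0]=0xd8  [1]=0x16

d8 16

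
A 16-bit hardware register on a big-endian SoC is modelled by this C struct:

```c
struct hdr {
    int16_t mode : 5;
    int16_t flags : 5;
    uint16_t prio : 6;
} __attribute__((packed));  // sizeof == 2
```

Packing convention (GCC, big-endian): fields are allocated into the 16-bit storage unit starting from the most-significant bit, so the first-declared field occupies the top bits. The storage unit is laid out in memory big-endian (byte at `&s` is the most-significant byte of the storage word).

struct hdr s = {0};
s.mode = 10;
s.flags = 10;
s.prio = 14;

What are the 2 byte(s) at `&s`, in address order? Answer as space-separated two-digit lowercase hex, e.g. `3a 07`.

52 8e

[11+:5] mode=10 & 0x1f = 0xa; word=0x5000
[6+:5] flags=10 & 0x1f = 0xa; word=0x5280
[0+:6] prio=14 & 0x3f = 0xe; word=0x528e
word = 0x528e → big-endian bytes:
  [0]=0x52  [1]=0x8e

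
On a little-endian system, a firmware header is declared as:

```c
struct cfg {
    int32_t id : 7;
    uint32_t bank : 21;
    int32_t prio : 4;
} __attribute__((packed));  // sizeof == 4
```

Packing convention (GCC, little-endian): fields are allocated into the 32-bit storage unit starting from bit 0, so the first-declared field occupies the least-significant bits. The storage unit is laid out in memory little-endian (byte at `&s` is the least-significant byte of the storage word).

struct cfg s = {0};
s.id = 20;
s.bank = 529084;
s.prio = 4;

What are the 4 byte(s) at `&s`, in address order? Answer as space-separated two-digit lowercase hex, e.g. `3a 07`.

id (7b) val=20 bits=0x14 at bit 0: 0x00000014
bank (21b) val=529084 bits=0x812bc at bit 7: 0x04095e14
prio (4b) val=4 bits=0x4 at bit 28: 0x44095e14
word = 0x44095e14 → little-endian bytes:
  [0]=0x14  [1]=0x5e  [2]=0x09  [3]=0x44

14 5e 09 44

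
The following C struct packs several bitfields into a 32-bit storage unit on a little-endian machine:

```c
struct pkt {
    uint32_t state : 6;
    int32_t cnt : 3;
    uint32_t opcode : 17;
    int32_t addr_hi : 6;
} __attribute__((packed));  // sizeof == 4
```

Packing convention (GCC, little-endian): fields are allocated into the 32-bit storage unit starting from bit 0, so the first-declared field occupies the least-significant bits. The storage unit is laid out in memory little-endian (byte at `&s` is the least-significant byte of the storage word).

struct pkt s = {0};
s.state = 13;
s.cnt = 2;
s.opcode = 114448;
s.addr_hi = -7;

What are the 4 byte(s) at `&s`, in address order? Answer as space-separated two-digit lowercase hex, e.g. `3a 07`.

state:6 = 13 → 0xd << 0 → word 0x0000000d
cnt:3 = 2 → 0x2 << 6 → word 0x0000008d
opcode:17 = 114448 → 0x1bf10 << 9 → word 0x037e208d
addr_hi:6 = -7 → 0x39 << 26 → word 0xe77e208d
word = 0xe77e208d → little-endian bytes:
  [0]=0x8d  [1]=0x20  [2]=0x7e  [3]=0xe7

8d 20 7e e7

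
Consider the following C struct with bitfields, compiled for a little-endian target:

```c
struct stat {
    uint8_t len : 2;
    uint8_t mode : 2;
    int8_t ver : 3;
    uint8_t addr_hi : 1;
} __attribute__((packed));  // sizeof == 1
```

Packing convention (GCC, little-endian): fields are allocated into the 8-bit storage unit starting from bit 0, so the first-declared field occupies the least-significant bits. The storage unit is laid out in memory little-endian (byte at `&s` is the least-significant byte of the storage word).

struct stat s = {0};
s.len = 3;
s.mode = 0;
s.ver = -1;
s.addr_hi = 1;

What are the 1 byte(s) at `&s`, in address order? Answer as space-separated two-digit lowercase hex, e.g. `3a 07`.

f3

len:2 = 3 → 0x3 << 0 → word 0x03
mode:2 = 0 → 0x0 << 2 → word 0x03
ver:3 = -1 → 0x7 << 4 → word 0x73
addr_hi:1 = 1 → 0x1 << 7 → word 0xf3
word = 0xf3 → little-endian bytes:
  [0]=0xf3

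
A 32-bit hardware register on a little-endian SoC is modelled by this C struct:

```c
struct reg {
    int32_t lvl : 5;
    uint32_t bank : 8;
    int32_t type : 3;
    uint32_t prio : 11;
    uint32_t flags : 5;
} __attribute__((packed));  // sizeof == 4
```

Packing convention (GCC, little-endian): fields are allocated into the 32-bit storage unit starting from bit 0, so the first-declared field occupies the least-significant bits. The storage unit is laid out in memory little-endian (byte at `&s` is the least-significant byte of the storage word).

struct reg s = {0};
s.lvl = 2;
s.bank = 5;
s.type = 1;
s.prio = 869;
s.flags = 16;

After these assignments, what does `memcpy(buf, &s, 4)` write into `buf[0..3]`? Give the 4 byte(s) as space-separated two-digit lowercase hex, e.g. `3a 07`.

a2 20 65 83

lvl:5 = 2 → 0x2 << 0 → word 0x00000002
bank:8 = 5 → 0x5 << 5 → word 0x000000a2
type:3 = 1 → 0x1 << 13 → word 0x000020a2
prio:11 = 869 → 0x365 << 16 → word 0x036520a2
flags:5 = 16 → 0x10 << 27 → word 0x836520a2
word = 0x836520a2 → little-endian bytes:
  [0]=0xa2  [1]=0x20  [2]=0x65  [3]=0x83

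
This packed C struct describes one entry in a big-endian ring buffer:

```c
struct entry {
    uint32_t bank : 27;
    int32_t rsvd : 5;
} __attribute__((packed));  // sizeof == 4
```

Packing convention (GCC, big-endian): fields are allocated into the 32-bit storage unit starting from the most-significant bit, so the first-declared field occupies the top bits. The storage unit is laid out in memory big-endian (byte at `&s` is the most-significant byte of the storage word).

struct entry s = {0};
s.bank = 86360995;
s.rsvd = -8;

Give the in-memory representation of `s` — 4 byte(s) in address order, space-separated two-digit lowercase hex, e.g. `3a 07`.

[5+:27] bank=86360995 & 0x7ffffff = 0x525c3a3; word=0xa4b87460
[0+:5] rsvd=-8 & 0x1f = 0x18; word=0xa4b87478
word = 0xa4b87478 → big-endian bytes:
  [0]=0xa4  [1]=0xb8  [2]=0x74  [3]=0x78

a4 b8 74 78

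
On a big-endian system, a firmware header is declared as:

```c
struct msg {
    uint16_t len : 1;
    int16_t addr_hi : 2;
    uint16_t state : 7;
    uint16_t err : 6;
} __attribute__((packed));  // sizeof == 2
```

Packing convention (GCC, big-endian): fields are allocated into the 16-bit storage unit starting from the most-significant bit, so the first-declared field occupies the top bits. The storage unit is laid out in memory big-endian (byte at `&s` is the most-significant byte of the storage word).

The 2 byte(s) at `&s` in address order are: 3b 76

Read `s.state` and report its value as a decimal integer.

109

[0]=0x3b [1]=0x76 (big-endian) → word 0x3b76
len:1 @ bit 15 → (0x3b76>>15)&0x1 = 0x0
addr_hi:2 @ bit 13 → (0x3b76>>13)&0x3 = 0x1
state:7 @ bit 6 → (0x3b76>>6)&0x7f = 0x6d  ←
err:6 @ bit 0 → (0x3b76>>0)&0x3f = 0x36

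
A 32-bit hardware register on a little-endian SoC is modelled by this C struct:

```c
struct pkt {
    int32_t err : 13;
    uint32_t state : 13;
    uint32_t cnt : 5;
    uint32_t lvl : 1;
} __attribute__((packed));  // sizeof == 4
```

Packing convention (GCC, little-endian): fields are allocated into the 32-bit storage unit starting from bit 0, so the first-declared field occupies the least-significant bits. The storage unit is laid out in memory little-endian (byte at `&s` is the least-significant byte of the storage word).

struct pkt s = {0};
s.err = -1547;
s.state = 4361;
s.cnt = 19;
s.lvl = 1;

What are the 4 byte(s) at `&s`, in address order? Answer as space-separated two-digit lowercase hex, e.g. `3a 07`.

[0+:13] err=-1547 & 0x1fff = 0x19f5; word=0x000019f5
[13+:13] state=4361 & 0x1fff = 0x1109; word=0x022139f5
[26+:5] cnt=19 & 0x1f = 0x13; word=0x4e2139f5
[31+:1] lvl=1 & 0x1 = 0x1; word=0xce2139f5
word = 0xce2139f5 → little-endian bytes:
  [0]=0xf5  [1]=0x39  [2]=0x21  [3]=0xce

f5 39 21 ce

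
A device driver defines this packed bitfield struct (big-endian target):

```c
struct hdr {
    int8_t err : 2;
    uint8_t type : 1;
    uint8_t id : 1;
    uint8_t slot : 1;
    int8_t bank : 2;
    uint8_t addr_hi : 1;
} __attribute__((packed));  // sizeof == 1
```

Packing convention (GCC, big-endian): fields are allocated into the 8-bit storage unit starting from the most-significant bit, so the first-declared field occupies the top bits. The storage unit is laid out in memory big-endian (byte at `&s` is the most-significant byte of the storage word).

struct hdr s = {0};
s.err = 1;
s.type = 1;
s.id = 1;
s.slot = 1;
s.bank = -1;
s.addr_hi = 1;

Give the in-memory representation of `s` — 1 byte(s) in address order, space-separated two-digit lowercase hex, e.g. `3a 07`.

[6+:2] err=1 & 0x3 = 0x1; word=0x40
[5+:1] type=1 & 0x1 = 0x1; word=0x60
[4+:1] id=1 & 0x1 = 0x1; word=0x70
[3+:1] slot=1 & 0x1 = 0x1; word=0x78
[1+:2] bank=-1 & 0x3 = 0x3; word=0x7e
[0+:1] addr_hi=1 & 0x1 = 0x1; word=0x7f
word = 0x7f → big-endian bytes:
  [0]=0x7f

7f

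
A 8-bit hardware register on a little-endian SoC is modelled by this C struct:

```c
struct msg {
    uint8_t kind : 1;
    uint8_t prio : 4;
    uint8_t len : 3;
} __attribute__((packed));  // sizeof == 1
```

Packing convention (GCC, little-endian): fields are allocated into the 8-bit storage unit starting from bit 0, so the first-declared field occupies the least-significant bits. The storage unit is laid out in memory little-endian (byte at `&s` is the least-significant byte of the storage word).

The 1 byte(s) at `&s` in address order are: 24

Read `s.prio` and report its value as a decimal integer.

[0]=0x24 (little-endian) → word 0x24
kind:1 @ bit 0 → (0x24>>0)&0x1 = 0x0
prio:4 @ bit 1 → (0x24>>1)&0xf = 0x2  ←
len:3 @ bit 5 → (0x24>>5)&0x7 = 0x1

2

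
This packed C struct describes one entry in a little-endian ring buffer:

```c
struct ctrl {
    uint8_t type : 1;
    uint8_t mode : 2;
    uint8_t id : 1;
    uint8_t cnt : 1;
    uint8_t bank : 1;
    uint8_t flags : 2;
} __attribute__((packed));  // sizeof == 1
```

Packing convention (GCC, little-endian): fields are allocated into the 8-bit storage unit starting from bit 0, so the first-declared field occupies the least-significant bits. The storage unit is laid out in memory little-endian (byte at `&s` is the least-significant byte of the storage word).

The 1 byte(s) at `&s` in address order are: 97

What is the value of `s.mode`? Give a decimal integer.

3

[0]=0x97 (little-endian) → word 0x97
type [0+:1] = (word>>0) & 0x1 = 1
mode [1+:2] = (word>>1) & 0x3 = 3  ←
id [3+:1] = (word>>3) & 0x1 = 0
cnt [4+:1] = (word>>4) & 0x1 = 1
bank [5+:1] = (word>>5) & 0x1 = 0
flags [6+:2] = (word>>6) & 0x3 = 2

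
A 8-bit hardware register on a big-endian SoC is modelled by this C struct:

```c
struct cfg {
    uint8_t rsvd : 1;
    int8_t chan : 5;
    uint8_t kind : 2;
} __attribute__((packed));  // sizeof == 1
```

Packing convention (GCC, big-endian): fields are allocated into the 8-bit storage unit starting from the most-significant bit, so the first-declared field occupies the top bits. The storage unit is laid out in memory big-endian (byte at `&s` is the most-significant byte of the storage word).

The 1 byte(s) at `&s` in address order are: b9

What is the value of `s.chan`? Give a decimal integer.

[0]=0xb9 (big-endian) → word 0xb9
rsvd:1 @ bit 7 → (0xb9>>7)&0x1 = 0x1
chan:5 @ bit 2 → (0xb9>>2)&0x1f = 0xe  ←
kind:2 @ bit 0 → (0xb9>>0)&0x3 = 0x1
chan signed 5b, MSB=0: value = 14

14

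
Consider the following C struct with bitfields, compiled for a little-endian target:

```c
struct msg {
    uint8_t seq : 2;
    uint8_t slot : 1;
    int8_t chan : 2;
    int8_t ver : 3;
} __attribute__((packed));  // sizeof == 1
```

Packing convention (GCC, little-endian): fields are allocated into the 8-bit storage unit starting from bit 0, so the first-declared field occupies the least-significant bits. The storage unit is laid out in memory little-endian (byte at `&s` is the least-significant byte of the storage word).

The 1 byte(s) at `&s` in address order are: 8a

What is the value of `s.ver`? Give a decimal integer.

[0]=0x8a (little-endian) → word 0x8a
seq [0+:2] = (word>>0) & 0x3 = 2
slot [2+:1] = (word>>2) & 0x1 = 0
chan [3+:2] = (word>>3) & 0x3 = 1
ver [5+:3] = (word>>5) & 0x7 = 4  ←
ver signed 3b, MSB=1: 4 - 8 = -4

-4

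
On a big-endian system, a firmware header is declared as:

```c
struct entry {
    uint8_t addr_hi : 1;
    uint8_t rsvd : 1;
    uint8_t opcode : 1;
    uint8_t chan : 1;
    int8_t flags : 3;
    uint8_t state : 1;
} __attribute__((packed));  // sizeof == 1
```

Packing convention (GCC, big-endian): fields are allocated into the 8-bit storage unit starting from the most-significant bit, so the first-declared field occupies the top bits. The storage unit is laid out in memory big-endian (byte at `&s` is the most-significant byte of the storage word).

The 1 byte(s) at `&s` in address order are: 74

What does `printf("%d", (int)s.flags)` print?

[0]=0x74 (big-endian) → word 0x74
addr_hi:1 @ bit 7 → (0x74>>7)&0x1 = 0x0
rsvd:1 @ bit 6 → (0x74>>6)&0x1 = 0x1
opcode:1 @ bit 5 → (0x74>>5)&0x1 = 0x1
chan:1 @ bit 4 → (0x74>>4)&0x1 = 0x1
flags:3 @ bit 1 → (0x74>>1)&0x7 = 0x2  ←
state:1 @ bit 0 → (0x74>>0)&0x1 = 0x0
flags signed 3b, MSB=0: value = 2

2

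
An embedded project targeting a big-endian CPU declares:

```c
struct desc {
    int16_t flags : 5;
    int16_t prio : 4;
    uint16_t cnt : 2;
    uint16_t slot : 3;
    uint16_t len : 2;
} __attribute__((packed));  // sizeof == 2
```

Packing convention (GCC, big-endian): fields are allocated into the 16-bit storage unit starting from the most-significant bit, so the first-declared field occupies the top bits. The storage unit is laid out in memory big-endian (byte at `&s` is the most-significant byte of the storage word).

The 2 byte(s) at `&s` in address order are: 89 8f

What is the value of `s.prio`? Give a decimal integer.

[0]=0x89 [1]=0x8f (big-endian) → word 0x898f
flags:5 @ bit 11 → (0x898f>>11)&0x1f = 0x11
prio:4 @ bit 7 → (0x898f>>7)&0xf = 0x3  ←
cnt:2 @ bit 5 → (0x898f>>5)&0x3 = 0x0
slot:3 @ bit 2 → (0x898f>>2)&0x7 = 0x3
len:2 @ bit 0 → (0x898f>>0)&0x3 = 0x3
prio signed 4b, MSB=0: value = 3

3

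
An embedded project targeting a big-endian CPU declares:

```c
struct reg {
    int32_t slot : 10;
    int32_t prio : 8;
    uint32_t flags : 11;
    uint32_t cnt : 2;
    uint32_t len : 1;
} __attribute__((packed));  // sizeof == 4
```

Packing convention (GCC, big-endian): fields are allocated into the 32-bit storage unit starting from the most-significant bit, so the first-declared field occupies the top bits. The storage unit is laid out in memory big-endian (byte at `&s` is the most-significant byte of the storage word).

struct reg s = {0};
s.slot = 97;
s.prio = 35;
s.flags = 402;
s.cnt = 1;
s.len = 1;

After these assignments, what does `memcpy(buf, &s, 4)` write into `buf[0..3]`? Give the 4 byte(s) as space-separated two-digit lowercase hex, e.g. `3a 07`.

slot:10 = 97 → 0x61 << 22 → word 0x18400000
prio:8 = 35 → 0x23 << 14 → word 0x1848c000
flags:11 = 402 → 0x192 << 3 → word 0x1848cc90
cnt:2 = 1 → 0x1 << 1 → word 0x1848cc92
len:1 = 1 → 0x1 << 0 → word 0x1848cc93
word = 0x1848cc93 → big-endian bytes:
  [0]=0x18  [1]=0x48  [2]=0xcc  [3]=0x93

18 48 cc 93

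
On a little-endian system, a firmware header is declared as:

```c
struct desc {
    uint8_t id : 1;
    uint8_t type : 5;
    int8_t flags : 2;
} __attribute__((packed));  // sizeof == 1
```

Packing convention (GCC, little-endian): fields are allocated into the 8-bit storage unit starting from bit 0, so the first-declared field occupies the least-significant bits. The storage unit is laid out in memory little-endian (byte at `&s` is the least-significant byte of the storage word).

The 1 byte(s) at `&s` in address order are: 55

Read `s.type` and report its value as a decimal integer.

10

[0]=0x55 (little-endian) → word 0x55
id [0+:1] = (word>>0) & 0x1 = 1
type [1+:5] = (word>>1) & 0x1f = 10  ←
flags [6+:2] = (word>>6) & 0x3 = 1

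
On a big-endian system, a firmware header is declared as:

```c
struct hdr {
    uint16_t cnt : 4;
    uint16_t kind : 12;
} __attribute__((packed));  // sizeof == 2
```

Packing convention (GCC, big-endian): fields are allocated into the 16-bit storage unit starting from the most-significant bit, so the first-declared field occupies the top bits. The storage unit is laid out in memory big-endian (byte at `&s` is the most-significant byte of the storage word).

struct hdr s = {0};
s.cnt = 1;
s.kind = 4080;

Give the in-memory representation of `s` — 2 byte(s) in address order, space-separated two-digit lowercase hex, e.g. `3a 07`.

1f f0

cnt:4 = 1 → 0x1 << 12 → word 0x1000
kind:12 = 4080 → 0xff0 << 0 → word 0x1ff0
word = 0x1ff0 → big-endian bytes:
  [0]=0x1f  [1]=0xf0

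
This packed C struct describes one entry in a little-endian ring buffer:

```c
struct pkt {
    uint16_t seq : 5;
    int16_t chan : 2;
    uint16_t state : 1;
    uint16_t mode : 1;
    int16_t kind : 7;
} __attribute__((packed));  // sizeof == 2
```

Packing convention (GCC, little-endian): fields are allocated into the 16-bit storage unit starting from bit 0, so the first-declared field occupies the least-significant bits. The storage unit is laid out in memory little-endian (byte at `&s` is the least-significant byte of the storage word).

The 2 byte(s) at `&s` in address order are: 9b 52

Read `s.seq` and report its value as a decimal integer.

27

[0]=0x9b [1]=0x52 (little-endian) → word 0x529b
seq [0+:5] = (word>>0) & 0x1f = 27  ←
chan [5+:2] = (word>>5) & 0x3 = 0
state [7+:1] = (word>>7) & 0x1 = 1
mode [8+:1] = (word>>8) & 0x1 = 0
kind [9+:7] = (word>>9) & 0x7f = 41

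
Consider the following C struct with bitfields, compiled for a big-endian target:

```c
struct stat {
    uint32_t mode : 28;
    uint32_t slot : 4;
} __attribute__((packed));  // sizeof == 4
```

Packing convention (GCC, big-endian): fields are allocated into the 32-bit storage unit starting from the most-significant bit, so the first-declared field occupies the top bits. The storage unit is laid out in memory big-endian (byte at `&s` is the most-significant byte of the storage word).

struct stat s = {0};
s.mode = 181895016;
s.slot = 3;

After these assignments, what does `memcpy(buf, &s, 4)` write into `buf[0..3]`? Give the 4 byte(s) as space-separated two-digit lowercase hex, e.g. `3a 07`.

[4+:28] mode=181895016 & 0xfffffff = 0xad77f68; word=0xad77f680
[0+:4] slot=3 & 0xf = 0x3; word=0xad77f683
word = 0xad77f683 → big-endian bytes:
  [0]=0xad  [1]=0x77  [2]=0xf6  [3]=0x83

ad 77 f6 83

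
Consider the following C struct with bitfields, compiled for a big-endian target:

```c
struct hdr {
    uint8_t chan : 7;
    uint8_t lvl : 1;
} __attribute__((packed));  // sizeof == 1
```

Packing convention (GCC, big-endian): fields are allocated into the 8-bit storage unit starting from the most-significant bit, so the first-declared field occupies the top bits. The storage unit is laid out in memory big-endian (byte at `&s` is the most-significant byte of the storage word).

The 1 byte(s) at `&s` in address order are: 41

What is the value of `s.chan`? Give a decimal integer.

[0]=0x41 (big-endian) → word 0x41
chan:7 @ bit 1 → (0x41>>1)&0x7f = 0x20  ←
lvl:1 @ bit 0 → (0x41>>0)&0x1 = 0x1

32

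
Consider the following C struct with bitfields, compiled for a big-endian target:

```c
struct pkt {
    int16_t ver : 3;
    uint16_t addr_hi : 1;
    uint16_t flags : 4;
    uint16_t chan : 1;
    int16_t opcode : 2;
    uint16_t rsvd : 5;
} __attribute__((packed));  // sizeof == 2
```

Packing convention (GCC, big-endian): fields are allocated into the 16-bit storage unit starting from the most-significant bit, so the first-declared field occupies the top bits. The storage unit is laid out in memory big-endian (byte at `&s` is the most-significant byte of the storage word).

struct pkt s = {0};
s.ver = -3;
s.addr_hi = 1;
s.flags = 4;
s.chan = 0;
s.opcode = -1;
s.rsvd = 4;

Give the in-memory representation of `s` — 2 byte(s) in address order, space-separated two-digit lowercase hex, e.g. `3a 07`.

b4 64

ver:3 = -3 → 0x5 << 13 → word 0xa000
addr_hi:1 = 1 → 0x1 << 12 → word 0xb000
flags:4 = 4 → 0x4 << 8 → word 0xb400
chan:1 = 0 → 0x0 << 7 → word 0xb400
opcode:2 = -1 → 0x3 << 5 → word 0xb460
rsvd:5 = 4 → 0x4 << 0 → word 0xb464
word = 0xb464 → big-endian bytes:
  [0]=0xb4  [1]=0x64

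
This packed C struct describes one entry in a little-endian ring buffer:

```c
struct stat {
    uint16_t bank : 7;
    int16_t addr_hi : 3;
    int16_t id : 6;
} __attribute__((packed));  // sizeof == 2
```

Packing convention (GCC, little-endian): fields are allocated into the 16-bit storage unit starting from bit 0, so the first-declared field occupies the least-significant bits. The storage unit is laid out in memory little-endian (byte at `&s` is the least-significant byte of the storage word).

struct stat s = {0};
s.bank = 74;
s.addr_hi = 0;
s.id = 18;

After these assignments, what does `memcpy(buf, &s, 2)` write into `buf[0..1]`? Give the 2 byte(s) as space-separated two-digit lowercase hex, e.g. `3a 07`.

bank (7b) val=74 bits=0x4a at bit 0: 0x004a
addr_hi (3b) val=0 bits=0x0 at bit 7: 0x004a
id (6b) val=18 bits=0x12 at bit 10: 0x484a
word = 0x484a → little-endian bytes:
  [0]=0x4a  [1]=0x48

4a 48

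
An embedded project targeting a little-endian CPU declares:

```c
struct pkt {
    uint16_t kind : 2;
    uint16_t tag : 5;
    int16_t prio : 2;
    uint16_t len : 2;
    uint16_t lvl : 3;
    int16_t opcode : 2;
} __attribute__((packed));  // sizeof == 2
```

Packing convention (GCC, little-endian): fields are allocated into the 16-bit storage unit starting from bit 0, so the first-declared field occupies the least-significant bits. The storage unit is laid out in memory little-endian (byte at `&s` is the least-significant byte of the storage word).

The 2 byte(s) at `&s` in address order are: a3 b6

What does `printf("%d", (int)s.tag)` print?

[0]=0xa3 [1]=0xb6 (little-endian) → word 0xb6a3
kind [0+:2] = (word>>0) & 0x3 = 3
tag [2+:5] = (word>>2) & 0x1f = 8  ←
prio [7+:2] = (word>>7) & 0x3 = 1
len [9+:2] = (word>>9) & 0x3 = 3
lvl [11+:3] = (word>>11) & 0x7 = 6
opcode [14+:2] = (word>>14) & 0x3 = 2

8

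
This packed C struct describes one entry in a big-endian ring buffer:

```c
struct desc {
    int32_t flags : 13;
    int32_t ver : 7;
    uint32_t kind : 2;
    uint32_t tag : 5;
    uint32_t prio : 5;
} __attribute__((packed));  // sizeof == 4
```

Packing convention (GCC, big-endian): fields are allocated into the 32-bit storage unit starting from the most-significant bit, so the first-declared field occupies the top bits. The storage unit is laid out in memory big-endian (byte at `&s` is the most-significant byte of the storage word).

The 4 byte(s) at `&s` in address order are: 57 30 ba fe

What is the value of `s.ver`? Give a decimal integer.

[0]=0x57 [1]=0x30 [2]=0xba [3]=0xfe (big-endian) → word 0x5730bafe
flags:13 @ bit 19 → (0x5730bafe>>19)&0x1fff = 0xae6
ver:7 @ bit 12 → (0x5730bafe>>12)&0x7f = 0xb  ←
kind:2 @ bit 10 → (0x5730bafe>>10)&0x3 = 0x2
tag:5 @ bit 5 → (0x5730bafe>>5)&0x1f = 0x17
prio:5 @ bit 0 → (0x5730bafe>>0)&0x1f = 0x1e
ver signed 7b, MSB=0: value = 11

11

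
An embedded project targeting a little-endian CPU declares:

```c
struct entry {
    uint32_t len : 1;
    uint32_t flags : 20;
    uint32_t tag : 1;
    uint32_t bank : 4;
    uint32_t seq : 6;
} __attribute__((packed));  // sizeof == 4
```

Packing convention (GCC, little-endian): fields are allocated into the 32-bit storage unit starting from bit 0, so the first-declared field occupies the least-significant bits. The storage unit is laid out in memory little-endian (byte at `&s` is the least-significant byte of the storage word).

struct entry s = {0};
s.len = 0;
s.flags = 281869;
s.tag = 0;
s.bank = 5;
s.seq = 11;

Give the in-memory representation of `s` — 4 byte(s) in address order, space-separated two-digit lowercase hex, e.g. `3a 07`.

len:1 = 0 → 0x0 << 0 → word 0x00000000
flags:20 = 281869 → 0x44d0d << 1 → word 0x00089a1a
tag:1 = 0 → 0x0 << 21 → word 0x00089a1a
bank:4 = 5 → 0x5 << 22 → word 0x01489a1a
seq:6 = 11 → 0xb << 26 → word 0x2d489a1a
word = 0x2d489a1a → little-endian bytes:
  [0]=0x1a  [1]=0x9a  [2]=0x48  [3]=0x2d

1a 9a 48 2d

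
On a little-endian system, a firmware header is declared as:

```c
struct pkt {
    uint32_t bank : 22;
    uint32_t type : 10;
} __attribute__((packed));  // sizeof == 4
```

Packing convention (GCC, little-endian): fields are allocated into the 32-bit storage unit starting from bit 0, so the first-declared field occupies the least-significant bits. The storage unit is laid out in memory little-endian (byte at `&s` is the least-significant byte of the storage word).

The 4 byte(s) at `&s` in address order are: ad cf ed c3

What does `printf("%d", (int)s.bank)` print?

[0]=0xad [1]=0xcf [2]=0xed [3]=0xc3 (little-endian) → word 0xc3edcfad
bank [0+:22] = (word>>0) & 0x3fffff = 3002285  ←
type [22+:10] = (word>>22) & 0x3ff = 783

3002285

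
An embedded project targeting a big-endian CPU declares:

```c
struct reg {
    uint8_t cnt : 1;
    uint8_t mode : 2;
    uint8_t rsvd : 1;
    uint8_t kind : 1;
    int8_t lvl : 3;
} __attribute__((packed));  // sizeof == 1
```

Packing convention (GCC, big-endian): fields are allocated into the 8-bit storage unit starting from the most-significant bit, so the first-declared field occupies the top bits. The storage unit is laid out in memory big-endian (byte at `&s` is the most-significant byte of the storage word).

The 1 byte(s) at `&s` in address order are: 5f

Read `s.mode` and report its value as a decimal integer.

2

[0]=0x5f (big-endian) → word 0x5f
cnt [7+:1] = (word>>7) & 0x1 = 0
mode [5+:2] = (word>>5) & 0x3 = 2  ←
rsvd [4+:1] = (word>>4) & 0x1 = 1
kind [3+:1] = (word>>3) & 0x1 = 1
lvl [0+:3] = (word>>0) & 0x7 = 7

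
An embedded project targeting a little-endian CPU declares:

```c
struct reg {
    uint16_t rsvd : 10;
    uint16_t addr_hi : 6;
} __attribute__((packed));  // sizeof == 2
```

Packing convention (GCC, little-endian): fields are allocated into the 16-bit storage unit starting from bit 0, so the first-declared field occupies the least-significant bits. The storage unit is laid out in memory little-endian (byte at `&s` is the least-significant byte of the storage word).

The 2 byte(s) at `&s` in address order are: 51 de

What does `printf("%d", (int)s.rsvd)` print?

593

[0]=0x51 [1]=0xde (little-endian) → word 0xde51
rsvd:10 @ bit 0 → (0xde51>>0)&0x3ff = 0x251  ←
addr_hi:6 @ bit 10 → (0xde51>>10)&0x3f = 0x37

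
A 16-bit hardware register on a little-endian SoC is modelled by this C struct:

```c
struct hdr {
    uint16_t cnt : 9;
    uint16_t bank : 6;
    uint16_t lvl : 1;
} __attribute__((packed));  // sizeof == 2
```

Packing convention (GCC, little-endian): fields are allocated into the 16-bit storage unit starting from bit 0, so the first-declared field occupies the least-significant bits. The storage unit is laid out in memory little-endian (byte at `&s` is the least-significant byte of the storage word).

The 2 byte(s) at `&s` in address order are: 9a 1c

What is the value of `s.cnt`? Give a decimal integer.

[0]=0x9a [1]=0x1c (little-endian) → word 0x1c9a
cnt [0+:9] = (word>>0) & 0x1ff = 154  ←
bank [9+:6] = (word>>9) & 0x3f = 14
lvl [15+:1] = (word>>15) & 0x1 = 0

154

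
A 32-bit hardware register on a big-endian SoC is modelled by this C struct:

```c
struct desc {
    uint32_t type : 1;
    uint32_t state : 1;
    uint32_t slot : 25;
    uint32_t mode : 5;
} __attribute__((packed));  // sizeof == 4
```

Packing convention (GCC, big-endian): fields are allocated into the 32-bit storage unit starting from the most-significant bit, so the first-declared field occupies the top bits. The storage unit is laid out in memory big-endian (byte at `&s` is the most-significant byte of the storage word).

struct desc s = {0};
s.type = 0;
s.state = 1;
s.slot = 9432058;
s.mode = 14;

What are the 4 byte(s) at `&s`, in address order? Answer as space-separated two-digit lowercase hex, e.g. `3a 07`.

[31+:1] type=0 & 0x1 = 0x0; word=0x00000000
[30+:1] state=1 & 0x1 = 0x1; word=0x40000000
[5+:25] slot=9432058 & 0x1ffffff = 0x8febfa; word=0x51fd7f40
[0+:5] mode=14 & 0x1f = 0xe; word=0x51fd7f4e
word = 0x51fd7f4e → big-endian bytes:
  [0]=0x51  [1]=0xfd  [2]=0x7f  [3]=0x4e

51 fd 7f 4e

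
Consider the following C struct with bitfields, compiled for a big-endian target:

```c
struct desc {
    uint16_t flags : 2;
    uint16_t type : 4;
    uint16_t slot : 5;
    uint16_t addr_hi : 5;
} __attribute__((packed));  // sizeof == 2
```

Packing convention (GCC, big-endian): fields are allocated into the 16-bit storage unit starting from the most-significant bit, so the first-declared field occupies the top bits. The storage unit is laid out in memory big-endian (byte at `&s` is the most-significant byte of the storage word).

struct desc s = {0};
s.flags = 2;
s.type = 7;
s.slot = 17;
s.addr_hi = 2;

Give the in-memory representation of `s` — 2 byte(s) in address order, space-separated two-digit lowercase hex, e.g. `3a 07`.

9e 22

flags (2b) val=2 bits=0x2 at bit 14: 0x8000
type (4b) val=7 bits=0x7 at bit 10: 0x9c00
slot (5b) val=17 bits=0x11 at bit 5: 0x9e20
addr_hi (5b) val=2 bits=0x2 at bit 0: 0x9e22
word = 0x9e22 → big-endian bytes:
  [0]=0x9e  [1]=0x22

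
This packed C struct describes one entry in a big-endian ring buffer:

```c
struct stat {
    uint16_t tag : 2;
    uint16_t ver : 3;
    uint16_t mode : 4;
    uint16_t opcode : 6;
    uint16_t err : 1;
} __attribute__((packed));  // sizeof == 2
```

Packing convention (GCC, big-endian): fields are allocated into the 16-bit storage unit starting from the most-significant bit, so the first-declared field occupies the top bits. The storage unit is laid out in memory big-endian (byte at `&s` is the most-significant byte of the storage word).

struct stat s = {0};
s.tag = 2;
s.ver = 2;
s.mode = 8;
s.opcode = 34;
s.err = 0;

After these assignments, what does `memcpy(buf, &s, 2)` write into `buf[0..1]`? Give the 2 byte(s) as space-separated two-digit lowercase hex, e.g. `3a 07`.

94 44

tag:2 = 2 → 0x2 << 14 → word 0x8000
ver:3 = 2 → 0x2 << 11 → word 0x9000
mode:4 = 8 → 0x8 << 7 → word 0x9400
opcode:6 = 34 → 0x22 << 1 → word 0x9444
err:1 = 0 → 0x0 << 0 → word 0x9444
word = 0x9444 → big-endian bytes:
  [0]=0x94  [1]=0x44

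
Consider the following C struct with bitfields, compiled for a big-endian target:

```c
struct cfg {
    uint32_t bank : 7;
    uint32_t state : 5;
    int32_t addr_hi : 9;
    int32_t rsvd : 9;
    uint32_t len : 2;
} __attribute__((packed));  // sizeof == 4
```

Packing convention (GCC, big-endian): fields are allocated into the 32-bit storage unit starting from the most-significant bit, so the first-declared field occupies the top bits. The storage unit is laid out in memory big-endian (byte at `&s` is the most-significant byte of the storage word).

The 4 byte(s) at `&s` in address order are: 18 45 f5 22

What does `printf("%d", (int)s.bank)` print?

[0]=0x18 [1]=0x45 [2]=0xf5 [3]=0x22 (big-endian) → word 0x1845f522
bank [25+:7] = (word>>25) & 0x7f = 12  ←
state [20+:5] = (word>>20) & 0x1f = 4
addr_hi [11+:9] = (word>>11) & 0x1ff = 190
rsvd [2+:9] = (word>>2) & 0x1ff = 328
len [0+:2] = (word>>0) & 0x3 = 2

12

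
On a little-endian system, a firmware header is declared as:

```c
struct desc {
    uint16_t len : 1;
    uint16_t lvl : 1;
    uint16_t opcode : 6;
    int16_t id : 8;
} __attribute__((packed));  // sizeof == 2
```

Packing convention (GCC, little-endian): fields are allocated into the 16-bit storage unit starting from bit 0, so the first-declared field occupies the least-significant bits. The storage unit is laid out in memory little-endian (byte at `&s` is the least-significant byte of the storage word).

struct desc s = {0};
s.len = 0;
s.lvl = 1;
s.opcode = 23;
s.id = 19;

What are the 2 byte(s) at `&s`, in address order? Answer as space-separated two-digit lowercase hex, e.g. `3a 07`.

5e 13

[0+:1] len=0 & 0x1 = 0x0; word=0x0000
[1+:1] lvl=1 & 0x1 = 0x1; word=0x0002
[2+:6] opcode=23 & 0x3f = 0x17; word=0x005e
[8+:8] id=19 & 0xff = 0x13; word=0x135e
word = 0x135e → little-endian bytes:
  [0]=0x5e  [1]=0x13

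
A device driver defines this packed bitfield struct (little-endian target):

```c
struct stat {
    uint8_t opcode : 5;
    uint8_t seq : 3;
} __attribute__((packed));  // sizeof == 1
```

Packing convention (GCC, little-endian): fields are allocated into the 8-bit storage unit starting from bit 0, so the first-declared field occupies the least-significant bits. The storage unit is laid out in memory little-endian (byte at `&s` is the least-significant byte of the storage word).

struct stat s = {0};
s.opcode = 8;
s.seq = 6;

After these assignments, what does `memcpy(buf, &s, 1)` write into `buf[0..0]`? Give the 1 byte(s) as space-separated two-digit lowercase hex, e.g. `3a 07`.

[0+:5] opcode=8 & 0x1f = 0x8; word=0x08
[5+:3] seq=6 & 0x7 = 0x6; word=0xc8
word = 0xc8 → little-endian bytes:
  [0]=0xc8

c8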